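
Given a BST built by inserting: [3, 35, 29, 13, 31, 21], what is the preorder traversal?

Tree insertion order: [3, 35, 29, 13, 31, 21]
Tree (level-order array): [3, None, 35, 29, None, 13, 31, None, 21]
Preorder traversal: [3, 35, 29, 13, 21, 31]


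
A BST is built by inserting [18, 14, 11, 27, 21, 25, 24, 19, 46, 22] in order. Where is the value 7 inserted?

Starting tree (level order): [18, 14, 27, 11, None, 21, 46, None, None, 19, 25, None, None, None, None, 24, None, 22]
Insertion path: 18 -> 14 -> 11
Result: insert 7 as left child of 11
Final tree (level order): [18, 14, 27, 11, None, 21, 46, 7, None, 19, 25, None, None, None, None, None, None, 24, None, 22]


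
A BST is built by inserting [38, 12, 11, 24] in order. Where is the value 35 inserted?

Starting tree (level order): [38, 12, None, 11, 24]
Insertion path: 38 -> 12 -> 24
Result: insert 35 as right child of 24
Final tree (level order): [38, 12, None, 11, 24, None, None, None, 35]


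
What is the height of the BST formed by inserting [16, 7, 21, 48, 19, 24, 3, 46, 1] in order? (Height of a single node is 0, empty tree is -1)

Insertion order: [16, 7, 21, 48, 19, 24, 3, 46, 1]
Tree (level-order array): [16, 7, 21, 3, None, 19, 48, 1, None, None, None, 24, None, None, None, None, 46]
Compute height bottom-up (empty subtree = -1):
  height(1) = 1 + max(-1, -1) = 0
  height(3) = 1 + max(0, -1) = 1
  height(7) = 1 + max(1, -1) = 2
  height(19) = 1 + max(-1, -1) = 0
  height(46) = 1 + max(-1, -1) = 0
  height(24) = 1 + max(-1, 0) = 1
  height(48) = 1 + max(1, -1) = 2
  height(21) = 1 + max(0, 2) = 3
  height(16) = 1 + max(2, 3) = 4
Height = 4


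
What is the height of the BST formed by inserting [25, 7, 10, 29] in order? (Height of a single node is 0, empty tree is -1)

Insertion order: [25, 7, 10, 29]
Tree (level-order array): [25, 7, 29, None, 10]
Compute height bottom-up (empty subtree = -1):
  height(10) = 1 + max(-1, -1) = 0
  height(7) = 1 + max(-1, 0) = 1
  height(29) = 1 + max(-1, -1) = 0
  height(25) = 1 + max(1, 0) = 2
Height = 2


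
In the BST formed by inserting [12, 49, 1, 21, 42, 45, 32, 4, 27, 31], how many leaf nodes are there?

Tree built from: [12, 49, 1, 21, 42, 45, 32, 4, 27, 31]
Tree (level-order array): [12, 1, 49, None, 4, 21, None, None, None, None, 42, 32, 45, 27, None, None, None, None, 31]
Rule: A leaf has 0 children.
Per-node child counts:
  node 12: 2 child(ren)
  node 1: 1 child(ren)
  node 4: 0 child(ren)
  node 49: 1 child(ren)
  node 21: 1 child(ren)
  node 42: 2 child(ren)
  node 32: 1 child(ren)
  node 27: 1 child(ren)
  node 31: 0 child(ren)
  node 45: 0 child(ren)
Matching nodes: [4, 31, 45]
Count of leaf nodes: 3


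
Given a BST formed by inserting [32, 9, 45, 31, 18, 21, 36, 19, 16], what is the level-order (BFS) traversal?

Tree insertion order: [32, 9, 45, 31, 18, 21, 36, 19, 16]
Tree (level-order array): [32, 9, 45, None, 31, 36, None, 18, None, None, None, 16, 21, None, None, 19]
BFS from the root, enqueuing left then right child of each popped node:
  queue [32] -> pop 32, enqueue [9, 45], visited so far: [32]
  queue [9, 45] -> pop 9, enqueue [31], visited so far: [32, 9]
  queue [45, 31] -> pop 45, enqueue [36], visited so far: [32, 9, 45]
  queue [31, 36] -> pop 31, enqueue [18], visited so far: [32, 9, 45, 31]
  queue [36, 18] -> pop 36, enqueue [none], visited so far: [32, 9, 45, 31, 36]
  queue [18] -> pop 18, enqueue [16, 21], visited so far: [32, 9, 45, 31, 36, 18]
  queue [16, 21] -> pop 16, enqueue [none], visited so far: [32, 9, 45, 31, 36, 18, 16]
  queue [21] -> pop 21, enqueue [19], visited so far: [32, 9, 45, 31, 36, 18, 16, 21]
  queue [19] -> pop 19, enqueue [none], visited so far: [32, 9, 45, 31, 36, 18, 16, 21, 19]
Result: [32, 9, 45, 31, 36, 18, 16, 21, 19]


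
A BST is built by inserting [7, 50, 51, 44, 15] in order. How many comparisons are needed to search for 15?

Search path for 15: 7 -> 50 -> 44 -> 15
Found: True
Comparisons: 4


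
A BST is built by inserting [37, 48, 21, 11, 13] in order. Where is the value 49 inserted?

Starting tree (level order): [37, 21, 48, 11, None, None, None, None, 13]
Insertion path: 37 -> 48
Result: insert 49 as right child of 48
Final tree (level order): [37, 21, 48, 11, None, None, 49, None, 13]


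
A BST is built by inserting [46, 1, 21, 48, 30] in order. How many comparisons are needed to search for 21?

Search path for 21: 46 -> 1 -> 21
Found: True
Comparisons: 3


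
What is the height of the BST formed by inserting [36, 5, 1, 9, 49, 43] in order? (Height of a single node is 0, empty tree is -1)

Insertion order: [36, 5, 1, 9, 49, 43]
Tree (level-order array): [36, 5, 49, 1, 9, 43]
Compute height bottom-up (empty subtree = -1):
  height(1) = 1 + max(-1, -1) = 0
  height(9) = 1 + max(-1, -1) = 0
  height(5) = 1 + max(0, 0) = 1
  height(43) = 1 + max(-1, -1) = 0
  height(49) = 1 + max(0, -1) = 1
  height(36) = 1 + max(1, 1) = 2
Height = 2


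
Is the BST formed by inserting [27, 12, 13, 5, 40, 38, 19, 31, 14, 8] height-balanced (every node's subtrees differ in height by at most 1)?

Tree (level-order array): [27, 12, 40, 5, 13, 38, None, None, 8, None, 19, 31, None, None, None, 14]
Definition: a tree is height-balanced if, at every node, |h(left) - h(right)| <= 1 (empty subtree has height -1).
Bottom-up per-node check:
  node 8: h_left=-1, h_right=-1, diff=0 [OK], height=0
  node 5: h_left=-1, h_right=0, diff=1 [OK], height=1
  node 14: h_left=-1, h_right=-1, diff=0 [OK], height=0
  node 19: h_left=0, h_right=-1, diff=1 [OK], height=1
  node 13: h_left=-1, h_right=1, diff=2 [FAIL (|-1-1|=2 > 1)], height=2
  node 12: h_left=1, h_right=2, diff=1 [OK], height=3
  node 31: h_left=-1, h_right=-1, diff=0 [OK], height=0
  node 38: h_left=0, h_right=-1, diff=1 [OK], height=1
  node 40: h_left=1, h_right=-1, diff=2 [FAIL (|1--1|=2 > 1)], height=2
  node 27: h_left=3, h_right=2, diff=1 [OK], height=4
Node 13 violates the condition: |-1 - 1| = 2 > 1.
Result: Not balanced


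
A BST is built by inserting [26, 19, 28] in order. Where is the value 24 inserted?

Starting tree (level order): [26, 19, 28]
Insertion path: 26 -> 19
Result: insert 24 as right child of 19
Final tree (level order): [26, 19, 28, None, 24]


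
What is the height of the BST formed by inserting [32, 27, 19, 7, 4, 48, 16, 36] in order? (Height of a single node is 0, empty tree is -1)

Insertion order: [32, 27, 19, 7, 4, 48, 16, 36]
Tree (level-order array): [32, 27, 48, 19, None, 36, None, 7, None, None, None, 4, 16]
Compute height bottom-up (empty subtree = -1):
  height(4) = 1 + max(-1, -1) = 0
  height(16) = 1 + max(-1, -1) = 0
  height(7) = 1 + max(0, 0) = 1
  height(19) = 1 + max(1, -1) = 2
  height(27) = 1 + max(2, -1) = 3
  height(36) = 1 + max(-1, -1) = 0
  height(48) = 1 + max(0, -1) = 1
  height(32) = 1 + max(3, 1) = 4
Height = 4


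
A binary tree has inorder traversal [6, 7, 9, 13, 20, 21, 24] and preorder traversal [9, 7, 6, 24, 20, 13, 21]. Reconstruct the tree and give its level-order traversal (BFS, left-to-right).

Inorder:  [6, 7, 9, 13, 20, 21, 24]
Preorder: [9, 7, 6, 24, 20, 13, 21]
Algorithm: preorder visits root first, so consume preorder in order;
for each root, split the current inorder slice at that value into
left-subtree inorder and right-subtree inorder, then recurse.
Recursive splits:
  root=9; inorder splits into left=[6, 7], right=[13, 20, 21, 24]
  root=7; inorder splits into left=[6], right=[]
  root=6; inorder splits into left=[], right=[]
  root=24; inorder splits into left=[13, 20, 21], right=[]
  root=20; inorder splits into left=[13], right=[21]
  root=13; inorder splits into left=[], right=[]
  root=21; inorder splits into left=[], right=[]
Reconstructed level-order: [9, 7, 24, 6, 20, 13, 21]


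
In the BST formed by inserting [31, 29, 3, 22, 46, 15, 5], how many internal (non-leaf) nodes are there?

Tree built from: [31, 29, 3, 22, 46, 15, 5]
Tree (level-order array): [31, 29, 46, 3, None, None, None, None, 22, 15, None, 5]
Rule: An internal node has at least one child.
Per-node child counts:
  node 31: 2 child(ren)
  node 29: 1 child(ren)
  node 3: 1 child(ren)
  node 22: 1 child(ren)
  node 15: 1 child(ren)
  node 5: 0 child(ren)
  node 46: 0 child(ren)
Matching nodes: [31, 29, 3, 22, 15]
Count of internal (non-leaf) nodes: 5


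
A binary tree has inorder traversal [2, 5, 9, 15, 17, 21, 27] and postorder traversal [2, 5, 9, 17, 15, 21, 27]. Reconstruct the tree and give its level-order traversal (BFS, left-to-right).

Inorder:   [2, 5, 9, 15, 17, 21, 27]
Postorder: [2, 5, 9, 17, 15, 21, 27]
Algorithm: postorder visits root last, so walk postorder right-to-left;
each value is the root of the current inorder slice — split it at that
value, recurse on the right subtree first, then the left.
Recursive splits:
  root=27; inorder splits into left=[2, 5, 9, 15, 17, 21], right=[]
  root=21; inorder splits into left=[2, 5, 9, 15, 17], right=[]
  root=15; inorder splits into left=[2, 5, 9], right=[17]
  root=17; inorder splits into left=[], right=[]
  root=9; inorder splits into left=[2, 5], right=[]
  root=5; inorder splits into left=[2], right=[]
  root=2; inorder splits into left=[], right=[]
Reconstructed level-order: [27, 21, 15, 9, 17, 5, 2]


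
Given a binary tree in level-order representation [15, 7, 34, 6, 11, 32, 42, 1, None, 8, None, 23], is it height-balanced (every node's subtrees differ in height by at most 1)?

Tree (level-order array): [15, 7, 34, 6, 11, 32, 42, 1, None, 8, None, 23]
Definition: a tree is height-balanced if, at every node, |h(left) - h(right)| <= 1 (empty subtree has height -1).
Bottom-up per-node check:
  node 1: h_left=-1, h_right=-1, diff=0 [OK], height=0
  node 6: h_left=0, h_right=-1, diff=1 [OK], height=1
  node 8: h_left=-1, h_right=-1, diff=0 [OK], height=0
  node 11: h_left=0, h_right=-1, diff=1 [OK], height=1
  node 7: h_left=1, h_right=1, diff=0 [OK], height=2
  node 23: h_left=-1, h_right=-1, diff=0 [OK], height=0
  node 32: h_left=0, h_right=-1, diff=1 [OK], height=1
  node 42: h_left=-1, h_right=-1, diff=0 [OK], height=0
  node 34: h_left=1, h_right=0, diff=1 [OK], height=2
  node 15: h_left=2, h_right=2, diff=0 [OK], height=3
All nodes satisfy the balance condition.
Result: Balanced


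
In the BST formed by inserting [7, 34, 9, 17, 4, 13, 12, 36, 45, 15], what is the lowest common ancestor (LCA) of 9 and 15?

Tree insertion order: [7, 34, 9, 17, 4, 13, 12, 36, 45, 15]
Tree (level-order array): [7, 4, 34, None, None, 9, 36, None, 17, None, 45, 13, None, None, None, 12, 15]
In a BST, the LCA of p=9, q=15 is the first node v on the
root-to-leaf path with p <= v <= q (go left if both < v, right if both > v).
Walk from root:
  at 7: both 9 and 15 > 7, go right
  at 34: both 9 and 15 < 34, go left
  at 9: 9 <= 9 <= 15, this is the LCA
LCA = 9


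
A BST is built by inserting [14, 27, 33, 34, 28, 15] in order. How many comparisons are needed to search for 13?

Search path for 13: 14
Found: False
Comparisons: 1


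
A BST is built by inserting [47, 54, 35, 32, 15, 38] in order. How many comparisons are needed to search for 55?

Search path for 55: 47 -> 54
Found: False
Comparisons: 2


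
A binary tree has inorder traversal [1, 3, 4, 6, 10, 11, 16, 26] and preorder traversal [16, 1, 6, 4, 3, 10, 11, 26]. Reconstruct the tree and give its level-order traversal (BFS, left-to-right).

Inorder:  [1, 3, 4, 6, 10, 11, 16, 26]
Preorder: [16, 1, 6, 4, 3, 10, 11, 26]
Algorithm: preorder visits root first, so consume preorder in order;
for each root, split the current inorder slice at that value into
left-subtree inorder and right-subtree inorder, then recurse.
Recursive splits:
  root=16; inorder splits into left=[1, 3, 4, 6, 10, 11], right=[26]
  root=1; inorder splits into left=[], right=[3, 4, 6, 10, 11]
  root=6; inorder splits into left=[3, 4], right=[10, 11]
  root=4; inorder splits into left=[3], right=[]
  root=3; inorder splits into left=[], right=[]
  root=10; inorder splits into left=[], right=[11]
  root=11; inorder splits into left=[], right=[]
  root=26; inorder splits into left=[], right=[]
Reconstructed level-order: [16, 1, 26, 6, 4, 10, 3, 11]


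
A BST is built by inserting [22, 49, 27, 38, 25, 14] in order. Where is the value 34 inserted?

Starting tree (level order): [22, 14, 49, None, None, 27, None, 25, 38]
Insertion path: 22 -> 49 -> 27 -> 38
Result: insert 34 as left child of 38
Final tree (level order): [22, 14, 49, None, None, 27, None, 25, 38, None, None, 34]


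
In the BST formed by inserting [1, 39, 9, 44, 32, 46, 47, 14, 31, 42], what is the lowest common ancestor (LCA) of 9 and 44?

Tree insertion order: [1, 39, 9, 44, 32, 46, 47, 14, 31, 42]
Tree (level-order array): [1, None, 39, 9, 44, None, 32, 42, 46, 14, None, None, None, None, 47, None, 31]
In a BST, the LCA of p=9, q=44 is the first node v on the
root-to-leaf path with p <= v <= q (go left if both < v, right if both > v).
Walk from root:
  at 1: both 9 and 44 > 1, go right
  at 39: 9 <= 39 <= 44, this is the LCA
LCA = 39


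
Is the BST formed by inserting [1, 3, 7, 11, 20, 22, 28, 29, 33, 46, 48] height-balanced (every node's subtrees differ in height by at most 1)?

Tree (level-order array): [1, None, 3, None, 7, None, 11, None, 20, None, 22, None, 28, None, 29, None, 33, None, 46, None, 48]
Definition: a tree is height-balanced if, at every node, |h(left) - h(right)| <= 1 (empty subtree has height -1).
Bottom-up per-node check:
  node 48: h_left=-1, h_right=-1, diff=0 [OK], height=0
  node 46: h_left=-1, h_right=0, diff=1 [OK], height=1
  node 33: h_left=-1, h_right=1, diff=2 [FAIL (|-1-1|=2 > 1)], height=2
  node 29: h_left=-1, h_right=2, diff=3 [FAIL (|-1-2|=3 > 1)], height=3
  node 28: h_left=-1, h_right=3, diff=4 [FAIL (|-1-3|=4 > 1)], height=4
  node 22: h_left=-1, h_right=4, diff=5 [FAIL (|-1-4|=5 > 1)], height=5
  node 20: h_left=-1, h_right=5, diff=6 [FAIL (|-1-5|=6 > 1)], height=6
  node 11: h_left=-1, h_right=6, diff=7 [FAIL (|-1-6|=7 > 1)], height=7
  node 7: h_left=-1, h_right=7, diff=8 [FAIL (|-1-7|=8 > 1)], height=8
  node 3: h_left=-1, h_right=8, diff=9 [FAIL (|-1-8|=9 > 1)], height=9
  node 1: h_left=-1, h_right=9, diff=10 [FAIL (|-1-9|=10 > 1)], height=10
Node 33 violates the condition: |-1 - 1| = 2 > 1.
Result: Not balanced


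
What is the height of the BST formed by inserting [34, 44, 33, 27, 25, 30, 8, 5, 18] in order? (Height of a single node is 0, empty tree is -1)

Insertion order: [34, 44, 33, 27, 25, 30, 8, 5, 18]
Tree (level-order array): [34, 33, 44, 27, None, None, None, 25, 30, 8, None, None, None, 5, 18]
Compute height bottom-up (empty subtree = -1):
  height(5) = 1 + max(-1, -1) = 0
  height(18) = 1 + max(-1, -1) = 0
  height(8) = 1 + max(0, 0) = 1
  height(25) = 1 + max(1, -1) = 2
  height(30) = 1 + max(-1, -1) = 0
  height(27) = 1 + max(2, 0) = 3
  height(33) = 1 + max(3, -1) = 4
  height(44) = 1 + max(-1, -1) = 0
  height(34) = 1 + max(4, 0) = 5
Height = 5


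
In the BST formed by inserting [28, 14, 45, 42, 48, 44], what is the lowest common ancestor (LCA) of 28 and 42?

Tree insertion order: [28, 14, 45, 42, 48, 44]
Tree (level-order array): [28, 14, 45, None, None, 42, 48, None, 44]
In a BST, the LCA of p=28, q=42 is the first node v on the
root-to-leaf path with p <= v <= q (go left if both < v, right if both > v).
Walk from root:
  at 28: 28 <= 28 <= 42, this is the LCA
LCA = 28


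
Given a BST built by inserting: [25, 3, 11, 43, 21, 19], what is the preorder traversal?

Tree insertion order: [25, 3, 11, 43, 21, 19]
Tree (level-order array): [25, 3, 43, None, 11, None, None, None, 21, 19]
Preorder traversal: [25, 3, 11, 21, 19, 43]


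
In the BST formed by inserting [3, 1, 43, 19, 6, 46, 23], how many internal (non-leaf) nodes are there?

Tree built from: [3, 1, 43, 19, 6, 46, 23]
Tree (level-order array): [3, 1, 43, None, None, 19, 46, 6, 23]
Rule: An internal node has at least one child.
Per-node child counts:
  node 3: 2 child(ren)
  node 1: 0 child(ren)
  node 43: 2 child(ren)
  node 19: 2 child(ren)
  node 6: 0 child(ren)
  node 23: 0 child(ren)
  node 46: 0 child(ren)
Matching nodes: [3, 43, 19]
Count of internal (non-leaf) nodes: 3


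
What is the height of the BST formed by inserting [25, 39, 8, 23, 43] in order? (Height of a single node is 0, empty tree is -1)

Insertion order: [25, 39, 8, 23, 43]
Tree (level-order array): [25, 8, 39, None, 23, None, 43]
Compute height bottom-up (empty subtree = -1):
  height(23) = 1 + max(-1, -1) = 0
  height(8) = 1 + max(-1, 0) = 1
  height(43) = 1 + max(-1, -1) = 0
  height(39) = 1 + max(-1, 0) = 1
  height(25) = 1 + max(1, 1) = 2
Height = 2


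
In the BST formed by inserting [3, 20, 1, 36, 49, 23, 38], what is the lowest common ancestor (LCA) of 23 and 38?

Tree insertion order: [3, 20, 1, 36, 49, 23, 38]
Tree (level-order array): [3, 1, 20, None, None, None, 36, 23, 49, None, None, 38]
In a BST, the LCA of p=23, q=38 is the first node v on the
root-to-leaf path with p <= v <= q (go left if both < v, right if both > v).
Walk from root:
  at 3: both 23 and 38 > 3, go right
  at 20: both 23 and 38 > 20, go right
  at 36: 23 <= 36 <= 38, this is the LCA
LCA = 36


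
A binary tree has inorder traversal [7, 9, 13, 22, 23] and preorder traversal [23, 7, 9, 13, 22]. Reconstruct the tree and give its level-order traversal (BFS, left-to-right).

Inorder:  [7, 9, 13, 22, 23]
Preorder: [23, 7, 9, 13, 22]
Algorithm: preorder visits root first, so consume preorder in order;
for each root, split the current inorder slice at that value into
left-subtree inorder and right-subtree inorder, then recurse.
Recursive splits:
  root=23; inorder splits into left=[7, 9, 13, 22], right=[]
  root=7; inorder splits into left=[], right=[9, 13, 22]
  root=9; inorder splits into left=[], right=[13, 22]
  root=13; inorder splits into left=[], right=[22]
  root=22; inorder splits into left=[], right=[]
Reconstructed level-order: [23, 7, 9, 13, 22]


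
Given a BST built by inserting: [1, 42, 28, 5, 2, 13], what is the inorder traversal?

Tree insertion order: [1, 42, 28, 5, 2, 13]
Tree (level-order array): [1, None, 42, 28, None, 5, None, 2, 13]
Inorder traversal: [1, 2, 5, 13, 28, 42]


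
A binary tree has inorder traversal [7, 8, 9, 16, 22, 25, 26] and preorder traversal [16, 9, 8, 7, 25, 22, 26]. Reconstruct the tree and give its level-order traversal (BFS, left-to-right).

Inorder:  [7, 8, 9, 16, 22, 25, 26]
Preorder: [16, 9, 8, 7, 25, 22, 26]
Algorithm: preorder visits root first, so consume preorder in order;
for each root, split the current inorder slice at that value into
left-subtree inorder and right-subtree inorder, then recurse.
Recursive splits:
  root=16; inorder splits into left=[7, 8, 9], right=[22, 25, 26]
  root=9; inorder splits into left=[7, 8], right=[]
  root=8; inorder splits into left=[7], right=[]
  root=7; inorder splits into left=[], right=[]
  root=25; inorder splits into left=[22], right=[26]
  root=22; inorder splits into left=[], right=[]
  root=26; inorder splits into left=[], right=[]
Reconstructed level-order: [16, 9, 25, 8, 22, 26, 7]


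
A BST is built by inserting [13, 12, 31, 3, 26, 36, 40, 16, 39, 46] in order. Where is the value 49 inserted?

Starting tree (level order): [13, 12, 31, 3, None, 26, 36, None, None, 16, None, None, 40, None, None, 39, 46]
Insertion path: 13 -> 31 -> 36 -> 40 -> 46
Result: insert 49 as right child of 46
Final tree (level order): [13, 12, 31, 3, None, 26, 36, None, None, 16, None, None, 40, None, None, 39, 46, None, None, None, 49]


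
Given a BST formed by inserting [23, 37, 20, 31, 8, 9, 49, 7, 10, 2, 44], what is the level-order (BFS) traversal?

Tree insertion order: [23, 37, 20, 31, 8, 9, 49, 7, 10, 2, 44]
Tree (level-order array): [23, 20, 37, 8, None, 31, 49, 7, 9, None, None, 44, None, 2, None, None, 10]
BFS from the root, enqueuing left then right child of each popped node:
  queue [23] -> pop 23, enqueue [20, 37], visited so far: [23]
  queue [20, 37] -> pop 20, enqueue [8], visited so far: [23, 20]
  queue [37, 8] -> pop 37, enqueue [31, 49], visited so far: [23, 20, 37]
  queue [8, 31, 49] -> pop 8, enqueue [7, 9], visited so far: [23, 20, 37, 8]
  queue [31, 49, 7, 9] -> pop 31, enqueue [none], visited so far: [23, 20, 37, 8, 31]
  queue [49, 7, 9] -> pop 49, enqueue [44], visited so far: [23, 20, 37, 8, 31, 49]
  queue [7, 9, 44] -> pop 7, enqueue [2], visited so far: [23, 20, 37, 8, 31, 49, 7]
  queue [9, 44, 2] -> pop 9, enqueue [10], visited so far: [23, 20, 37, 8, 31, 49, 7, 9]
  queue [44, 2, 10] -> pop 44, enqueue [none], visited so far: [23, 20, 37, 8, 31, 49, 7, 9, 44]
  queue [2, 10] -> pop 2, enqueue [none], visited so far: [23, 20, 37, 8, 31, 49, 7, 9, 44, 2]
  queue [10] -> pop 10, enqueue [none], visited so far: [23, 20, 37, 8, 31, 49, 7, 9, 44, 2, 10]
Result: [23, 20, 37, 8, 31, 49, 7, 9, 44, 2, 10]


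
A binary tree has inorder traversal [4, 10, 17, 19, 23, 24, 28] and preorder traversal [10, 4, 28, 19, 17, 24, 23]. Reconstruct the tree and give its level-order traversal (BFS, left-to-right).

Inorder:  [4, 10, 17, 19, 23, 24, 28]
Preorder: [10, 4, 28, 19, 17, 24, 23]
Algorithm: preorder visits root first, so consume preorder in order;
for each root, split the current inorder slice at that value into
left-subtree inorder and right-subtree inorder, then recurse.
Recursive splits:
  root=10; inorder splits into left=[4], right=[17, 19, 23, 24, 28]
  root=4; inorder splits into left=[], right=[]
  root=28; inorder splits into left=[17, 19, 23, 24], right=[]
  root=19; inorder splits into left=[17], right=[23, 24]
  root=17; inorder splits into left=[], right=[]
  root=24; inorder splits into left=[23], right=[]
  root=23; inorder splits into left=[], right=[]
Reconstructed level-order: [10, 4, 28, 19, 17, 24, 23]


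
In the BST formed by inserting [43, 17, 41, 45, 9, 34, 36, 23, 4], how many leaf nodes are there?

Tree built from: [43, 17, 41, 45, 9, 34, 36, 23, 4]
Tree (level-order array): [43, 17, 45, 9, 41, None, None, 4, None, 34, None, None, None, 23, 36]
Rule: A leaf has 0 children.
Per-node child counts:
  node 43: 2 child(ren)
  node 17: 2 child(ren)
  node 9: 1 child(ren)
  node 4: 0 child(ren)
  node 41: 1 child(ren)
  node 34: 2 child(ren)
  node 23: 0 child(ren)
  node 36: 0 child(ren)
  node 45: 0 child(ren)
Matching nodes: [4, 23, 36, 45]
Count of leaf nodes: 4


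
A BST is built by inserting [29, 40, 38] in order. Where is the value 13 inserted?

Starting tree (level order): [29, None, 40, 38]
Insertion path: 29
Result: insert 13 as left child of 29
Final tree (level order): [29, 13, 40, None, None, 38]


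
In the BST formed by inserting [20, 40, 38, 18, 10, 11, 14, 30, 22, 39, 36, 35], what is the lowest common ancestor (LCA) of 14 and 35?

Tree insertion order: [20, 40, 38, 18, 10, 11, 14, 30, 22, 39, 36, 35]
Tree (level-order array): [20, 18, 40, 10, None, 38, None, None, 11, 30, 39, None, 14, 22, 36, None, None, None, None, None, None, 35]
In a BST, the LCA of p=14, q=35 is the first node v on the
root-to-leaf path with p <= v <= q (go left if both < v, right if both > v).
Walk from root:
  at 20: 14 <= 20 <= 35, this is the LCA
LCA = 20


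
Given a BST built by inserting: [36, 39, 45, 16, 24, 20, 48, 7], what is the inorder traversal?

Tree insertion order: [36, 39, 45, 16, 24, 20, 48, 7]
Tree (level-order array): [36, 16, 39, 7, 24, None, 45, None, None, 20, None, None, 48]
Inorder traversal: [7, 16, 20, 24, 36, 39, 45, 48]


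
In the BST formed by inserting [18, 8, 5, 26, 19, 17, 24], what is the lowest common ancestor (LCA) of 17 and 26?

Tree insertion order: [18, 8, 5, 26, 19, 17, 24]
Tree (level-order array): [18, 8, 26, 5, 17, 19, None, None, None, None, None, None, 24]
In a BST, the LCA of p=17, q=26 is the first node v on the
root-to-leaf path with p <= v <= q (go left if both < v, right if both > v).
Walk from root:
  at 18: 17 <= 18 <= 26, this is the LCA
LCA = 18


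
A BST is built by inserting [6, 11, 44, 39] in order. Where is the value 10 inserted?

Starting tree (level order): [6, None, 11, None, 44, 39]
Insertion path: 6 -> 11
Result: insert 10 as left child of 11
Final tree (level order): [6, None, 11, 10, 44, None, None, 39]


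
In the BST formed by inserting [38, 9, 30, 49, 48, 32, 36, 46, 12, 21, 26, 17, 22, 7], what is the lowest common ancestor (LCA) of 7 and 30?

Tree insertion order: [38, 9, 30, 49, 48, 32, 36, 46, 12, 21, 26, 17, 22, 7]
Tree (level-order array): [38, 9, 49, 7, 30, 48, None, None, None, 12, 32, 46, None, None, 21, None, 36, None, None, 17, 26, None, None, None, None, 22]
In a BST, the LCA of p=7, q=30 is the first node v on the
root-to-leaf path with p <= v <= q (go left if both < v, right if both > v).
Walk from root:
  at 38: both 7 and 30 < 38, go left
  at 9: 7 <= 9 <= 30, this is the LCA
LCA = 9


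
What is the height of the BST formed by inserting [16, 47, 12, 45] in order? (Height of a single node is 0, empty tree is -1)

Insertion order: [16, 47, 12, 45]
Tree (level-order array): [16, 12, 47, None, None, 45]
Compute height bottom-up (empty subtree = -1):
  height(12) = 1 + max(-1, -1) = 0
  height(45) = 1 + max(-1, -1) = 0
  height(47) = 1 + max(0, -1) = 1
  height(16) = 1 + max(0, 1) = 2
Height = 2


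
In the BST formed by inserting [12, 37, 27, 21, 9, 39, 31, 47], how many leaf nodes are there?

Tree built from: [12, 37, 27, 21, 9, 39, 31, 47]
Tree (level-order array): [12, 9, 37, None, None, 27, 39, 21, 31, None, 47]
Rule: A leaf has 0 children.
Per-node child counts:
  node 12: 2 child(ren)
  node 9: 0 child(ren)
  node 37: 2 child(ren)
  node 27: 2 child(ren)
  node 21: 0 child(ren)
  node 31: 0 child(ren)
  node 39: 1 child(ren)
  node 47: 0 child(ren)
Matching nodes: [9, 21, 31, 47]
Count of leaf nodes: 4


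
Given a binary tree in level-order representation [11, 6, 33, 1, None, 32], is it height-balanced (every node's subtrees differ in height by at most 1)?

Tree (level-order array): [11, 6, 33, 1, None, 32]
Definition: a tree is height-balanced if, at every node, |h(left) - h(right)| <= 1 (empty subtree has height -1).
Bottom-up per-node check:
  node 1: h_left=-1, h_right=-1, diff=0 [OK], height=0
  node 6: h_left=0, h_right=-1, diff=1 [OK], height=1
  node 32: h_left=-1, h_right=-1, diff=0 [OK], height=0
  node 33: h_left=0, h_right=-1, diff=1 [OK], height=1
  node 11: h_left=1, h_right=1, diff=0 [OK], height=2
All nodes satisfy the balance condition.
Result: Balanced


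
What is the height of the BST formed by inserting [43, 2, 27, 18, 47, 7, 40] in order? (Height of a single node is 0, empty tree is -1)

Insertion order: [43, 2, 27, 18, 47, 7, 40]
Tree (level-order array): [43, 2, 47, None, 27, None, None, 18, 40, 7]
Compute height bottom-up (empty subtree = -1):
  height(7) = 1 + max(-1, -1) = 0
  height(18) = 1 + max(0, -1) = 1
  height(40) = 1 + max(-1, -1) = 0
  height(27) = 1 + max(1, 0) = 2
  height(2) = 1 + max(-1, 2) = 3
  height(47) = 1 + max(-1, -1) = 0
  height(43) = 1 + max(3, 0) = 4
Height = 4


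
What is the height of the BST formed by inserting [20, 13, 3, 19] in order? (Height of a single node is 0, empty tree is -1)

Insertion order: [20, 13, 3, 19]
Tree (level-order array): [20, 13, None, 3, 19]
Compute height bottom-up (empty subtree = -1):
  height(3) = 1 + max(-1, -1) = 0
  height(19) = 1 + max(-1, -1) = 0
  height(13) = 1 + max(0, 0) = 1
  height(20) = 1 + max(1, -1) = 2
Height = 2


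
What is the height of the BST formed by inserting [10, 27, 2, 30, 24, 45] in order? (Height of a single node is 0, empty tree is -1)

Insertion order: [10, 27, 2, 30, 24, 45]
Tree (level-order array): [10, 2, 27, None, None, 24, 30, None, None, None, 45]
Compute height bottom-up (empty subtree = -1):
  height(2) = 1 + max(-1, -1) = 0
  height(24) = 1 + max(-1, -1) = 0
  height(45) = 1 + max(-1, -1) = 0
  height(30) = 1 + max(-1, 0) = 1
  height(27) = 1 + max(0, 1) = 2
  height(10) = 1 + max(0, 2) = 3
Height = 3


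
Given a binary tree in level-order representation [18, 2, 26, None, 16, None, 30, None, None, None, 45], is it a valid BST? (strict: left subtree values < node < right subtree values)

Level-order array: [18, 2, 26, None, 16, None, 30, None, None, None, 45]
Validate using subtree bounds (lo, hi): at each node, require lo < value < hi,
then recurse left with hi=value and right with lo=value.
Preorder trace (stopping at first violation):
  at node 18 with bounds (-inf, +inf): OK
  at node 2 with bounds (-inf, 18): OK
  at node 16 with bounds (2, 18): OK
  at node 26 with bounds (18, +inf): OK
  at node 30 with bounds (26, +inf): OK
  at node 45 with bounds (30, +inf): OK
No violation found at any node.
Result: Valid BST


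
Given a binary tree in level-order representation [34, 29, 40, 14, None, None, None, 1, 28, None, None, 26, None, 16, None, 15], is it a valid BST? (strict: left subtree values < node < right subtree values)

Level-order array: [34, 29, 40, 14, None, None, None, 1, 28, None, None, 26, None, 16, None, 15]
Validate using subtree bounds (lo, hi): at each node, require lo < value < hi,
then recurse left with hi=value and right with lo=value.
Preorder trace (stopping at first violation):
  at node 34 with bounds (-inf, +inf): OK
  at node 29 with bounds (-inf, 34): OK
  at node 14 with bounds (-inf, 29): OK
  at node 1 with bounds (-inf, 14): OK
  at node 28 with bounds (14, 29): OK
  at node 26 with bounds (14, 28): OK
  at node 16 with bounds (14, 26): OK
  at node 15 with bounds (14, 16): OK
  at node 40 with bounds (34, +inf): OK
No violation found at any node.
Result: Valid BST


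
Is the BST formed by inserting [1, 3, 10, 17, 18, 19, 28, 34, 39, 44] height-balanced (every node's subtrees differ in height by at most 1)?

Tree (level-order array): [1, None, 3, None, 10, None, 17, None, 18, None, 19, None, 28, None, 34, None, 39, None, 44]
Definition: a tree is height-balanced if, at every node, |h(left) - h(right)| <= 1 (empty subtree has height -1).
Bottom-up per-node check:
  node 44: h_left=-1, h_right=-1, diff=0 [OK], height=0
  node 39: h_left=-1, h_right=0, diff=1 [OK], height=1
  node 34: h_left=-1, h_right=1, diff=2 [FAIL (|-1-1|=2 > 1)], height=2
  node 28: h_left=-1, h_right=2, diff=3 [FAIL (|-1-2|=3 > 1)], height=3
  node 19: h_left=-1, h_right=3, diff=4 [FAIL (|-1-3|=4 > 1)], height=4
  node 18: h_left=-1, h_right=4, diff=5 [FAIL (|-1-4|=5 > 1)], height=5
  node 17: h_left=-1, h_right=5, diff=6 [FAIL (|-1-5|=6 > 1)], height=6
  node 10: h_left=-1, h_right=6, diff=7 [FAIL (|-1-6|=7 > 1)], height=7
  node 3: h_left=-1, h_right=7, diff=8 [FAIL (|-1-7|=8 > 1)], height=8
  node 1: h_left=-1, h_right=8, diff=9 [FAIL (|-1-8|=9 > 1)], height=9
Node 34 violates the condition: |-1 - 1| = 2 > 1.
Result: Not balanced


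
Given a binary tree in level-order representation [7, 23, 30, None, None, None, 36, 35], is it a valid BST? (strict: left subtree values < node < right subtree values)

Level-order array: [7, 23, 30, None, None, None, 36, 35]
Validate using subtree bounds (lo, hi): at each node, require lo < value < hi,
then recurse left with hi=value and right with lo=value.
Preorder trace (stopping at first violation):
  at node 7 with bounds (-inf, +inf): OK
  at node 23 with bounds (-inf, 7): VIOLATION
Node 23 violates its bound: not (-inf < 23 < 7).
Result: Not a valid BST


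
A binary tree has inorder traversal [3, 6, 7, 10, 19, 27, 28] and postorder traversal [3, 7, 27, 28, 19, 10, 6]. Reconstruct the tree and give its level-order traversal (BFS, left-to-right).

Inorder:   [3, 6, 7, 10, 19, 27, 28]
Postorder: [3, 7, 27, 28, 19, 10, 6]
Algorithm: postorder visits root last, so walk postorder right-to-left;
each value is the root of the current inorder slice — split it at that
value, recurse on the right subtree first, then the left.
Recursive splits:
  root=6; inorder splits into left=[3], right=[7, 10, 19, 27, 28]
  root=10; inorder splits into left=[7], right=[19, 27, 28]
  root=19; inorder splits into left=[], right=[27, 28]
  root=28; inorder splits into left=[27], right=[]
  root=27; inorder splits into left=[], right=[]
  root=7; inorder splits into left=[], right=[]
  root=3; inorder splits into left=[], right=[]
Reconstructed level-order: [6, 3, 10, 7, 19, 28, 27]


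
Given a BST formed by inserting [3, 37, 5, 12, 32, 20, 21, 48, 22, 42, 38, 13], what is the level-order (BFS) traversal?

Tree insertion order: [3, 37, 5, 12, 32, 20, 21, 48, 22, 42, 38, 13]
Tree (level-order array): [3, None, 37, 5, 48, None, 12, 42, None, None, 32, 38, None, 20, None, None, None, 13, 21, None, None, None, 22]
BFS from the root, enqueuing left then right child of each popped node:
  queue [3] -> pop 3, enqueue [37], visited so far: [3]
  queue [37] -> pop 37, enqueue [5, 48], visited so far: [3, 37]
  queue [5, 48] -> pop 5, enqueue [12], visited so far: [3, 37, 5]
  queue [48, 12] -> pop 48, enqueue [42], visited so far: [3, 37, 5, 48]
  queue [12, 42] -> pop 12, enqueue [32], visited so far: [3, 37, 5, 48, 12]
  queue [42, 32] -> pop 42, enqueue [38], visited so far: [3, 37, 5, 48, 12, 42]
  queue [32, 38] -> pop 32, enqueue [20], visited so far: [3, 37, 5, 48, 12, 42, 32]
  queue [38, 20] -> pop 38, enqueue [none], visited so far: [3, 37, 5, 48, 12, 42, 32, 38]
  queue [20] -> pop 20, enqueue [13, 21], visited so far: [3, 37, 5, 48, 12, 42, 32, 38, 20]
  queue [13, 21] -> pop 13, enqueue [none], visited so far: [3, 37, 5, 48, 12, 42, 32, 38, 20, 13]
  queue [21] -> pop 21, enqueue [22], visited so far: [3, 37, 5, 48, 12, 42, 32, 38, 20, 13, 21]
  queue [22] -> pop 22, enqueue [none], visited so far: [3, 37, 5, 48, 12, 42, 32, 38, 20, 13, 21, 22]
Result: [3, 37, 5, 48, 12, 42, 32, 38, 20, 13, 21, 22]


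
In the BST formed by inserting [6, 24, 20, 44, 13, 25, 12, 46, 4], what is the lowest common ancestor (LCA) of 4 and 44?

Tree insertion order: [6, 24, 20, 44, 13, 25, 12, 46, 4]
Tree (level-order array): [6, 4, 24, None, None, 20, 44, 13, None, 25, 46, 12]
In a BST, the LCA of p=4, q=44 is the first node v on the
root-to-leaf path with p <= v <= q (go left if both < v, right if both > v).
Walk from root:
  at 6: 4 <= 6 <= 44, this is the LCA
LCA = 6


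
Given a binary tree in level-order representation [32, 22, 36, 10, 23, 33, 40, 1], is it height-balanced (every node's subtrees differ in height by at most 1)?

Tree (level-order array): [32, 22, 36, 10, 23, 33, 40, 1]
Definition: a tree is height-balanced if, at every node, |h(left) - h(right)| <= 1 (empty subtree has height -1).
Bottom-up per-node check:
  node 1: h_left=-1, h_right=-1, diff=0 [OK], height=0
  node 10: h_left=0, h_right=-1, diff=1 [OK], height=1
  node 23: h_left=-1, h_right=-1, diff=0 [OK], height=0
  node 22: h_left=1, h_right=0, diff=1 [OK], height=2
  node 33: h_left=-1, h_right=-1, diff=0 [OK], height=0
  node 40: h_left=-1, h_right=-1, diff=0 [OK], height=0
  node 36: h_left=0, h_right=0, diff=0 [OK], height=1
  node 32: h_left=2, h_right=1, diff=1 [OK], height=3
All nodes satisfy the balance condition.
Result: Balanced


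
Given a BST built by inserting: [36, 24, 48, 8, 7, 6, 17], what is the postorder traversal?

Tree insertion order: [36, 24, 48, 8, 7, 6, 17]
Tree (level-order array): [36, 24, 48, 8, None, None, None, 7, 17, 6]
Postorder traversal: [6, 7, 17, 8, 24, 48, 36]


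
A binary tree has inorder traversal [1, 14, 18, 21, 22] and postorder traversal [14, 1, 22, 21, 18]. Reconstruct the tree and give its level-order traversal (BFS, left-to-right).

Inorder:   [1, 14, 18, 21, 22]
Postorder: [14, 1, 22, 21, 18]
Algorithm: postorder visits root last, so walk postorder right-to-left;
each value is the root of the current inorder slice — split it at that
value, recurse on the right subtree first, then the left.
Recursive splits:
  root=18; inorder splits into left=[1, 14], right=[21, 22]
  root=21; inorder splits into left=[], right=[22]
  root=22; inorder splits into left=[], right=[]
  root=1; inorder splits into left=[], right=[14]
  root=14; inorder splits into left=[], right=[]
Reconstructed level-order: [18, 1, 21, 14, 22]


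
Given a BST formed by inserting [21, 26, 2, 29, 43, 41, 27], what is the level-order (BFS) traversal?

Tree insertion order: [21, 26, 2, 29, 43, 41, 27]
Tree (level-order array): [21, 2, 26, None, None, None, 29, 27, 43, None, None, 41]
BFS from the root, enqueuing left then right child of each popped node:
  queue [21] -> pop 21, enqueue [2, 26], visited so far: [21]
  queue [2, 26] -> pop 2, enqueue [none], visited so far: [21, 2]
  queue [26] -> pop 26, enqueue [29], visited so far: [21, 2, 26]
  queue [29] -> pop 29, enqueue [27, 43], visited so far: [21, 2, 26, 29]
  queue [27, 43] -> pop 27, enqueue [none], visited so far: [21, 2, 26, 29, 27]
  queue [43] -> pop 43, enqueue [41], visited so far: [21, 2, 26, 29, 27, 43]
  queue [41] -> pop 41, enqueue [none], visited so far: [21, 2, 26, 29, 27, 43, 41]
Result: [21, 2, 26, 29, 27, 43, 41]


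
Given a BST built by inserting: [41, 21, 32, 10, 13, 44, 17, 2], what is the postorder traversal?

Tree insertion order: [41, 21, 32, 10, 13, 44, 17, 2]
Tree (level-order array): [41, 21, 44, 10, 32, None, None, 2, 13, None, None, None, None, None, 17]
Postorder traversal: [2, 17, 13, 10, 32, 21, 44, 41]


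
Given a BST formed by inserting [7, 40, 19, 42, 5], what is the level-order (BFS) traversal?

Tree insertion order: [7, 40, 19, 42, 5]
Tree (level-order array): [7, 5, 40, None, None, 19, 42]
BFS from the root, enqueuing left then right child of each popped node:
  queue [7] -> pop 7, enqueue [5, 40], visited so far: [7]
  queue [5, 40] -> pop 5, enqueue [none], visited so far: [7, 5]
  queue [40] -> pop 40, enqueue [19, 42], visited so far: [7, 5, 40]
  queue [19, 42] -> pop 19, enqueue [none], visited so far: [7, 5, 40, 19]
  queue [42] -> pop 42, enqueue [none], visited so far: [7, 5, 40, 19, 42]
Result: [7, 5, 40, 19, 42]


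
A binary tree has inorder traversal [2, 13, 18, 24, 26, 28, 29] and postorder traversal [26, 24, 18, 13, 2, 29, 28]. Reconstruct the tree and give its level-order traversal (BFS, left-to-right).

Inorder:   [2, 13, 18, 24, 26, 28, 29]
Postorder: [26, 24, 18, 13, 2, 29, 28]
Algorithm: postorder visits root last, so walk postorder right-to-left;
each value is the root of the current inorder slice — split it at that
value, recurse on the right subtree first, then the left.
Recursive splits:
  root=28; inorder splits into left=[2, 13, 18, 24, 26], right=[29]
  root=29; inorder splits into left=[], right=[]
  root=2; inorder splits into left=[], right=[13, 18, 24, 26]
  root=13; inorder splits into left=[], right=[18, 24, 26]
  root=18; inorder splits into left=[], right=[24, 26]
  root=24; inorder splits into left=[], right=[26]
  root=26; inorder splits into left=[], right=[]
Reconstructed level-order: [28, 2, 29, 13, 18, 24, 26]


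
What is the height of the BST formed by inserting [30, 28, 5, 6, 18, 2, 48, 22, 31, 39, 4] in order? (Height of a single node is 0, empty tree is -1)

Insertion order: [30, 28, 5, 6, 18, 2, 48, 22, 31, 39, 4]
Tree (level-order array): [30, 28, 48, 5, None, 31, None, 2, 6, None, 39, None, 4, None, 18, None, None, None, None, None, 22]
Compute height bottom-up (empty subtree = -1):
  height(4) = 1 + max(-1, -1) = 0
  height(2) = 1 + max(-1, 0) = 1
  height(22) = 1 + max(-1, -1) = 0
  height(18) = 1 + max(-1, 0) = 1
  height(6) = 1 + max(-1, 1) = 2
  height(5) = 1 + max(1, 2) = 3
  height(28) = 1 + max(3, -1) = 4
  height(39) = 1 + max(-1, -1) = 0
  height(31) = 1 + max(-1, 0) = 1
  height(48) = 1 + max(1, -1) = 2
  height(30) = 1 + max(4, 2) = 5
Height = 5


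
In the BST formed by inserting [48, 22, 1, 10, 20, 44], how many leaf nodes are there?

Tree built from: [48, 22, 1, 10, 20, 44]
Tree (level-order array): [48, 22, None, 1, 44, None, 10, None, None, None, 20]
Rule: A leaf has 0 children.
Per-node child counts:
  node 48: 1 child(ren)
  node 22: 2 child(ren)
  node 1: 1 child(ren)
  node 10: 1 child(ren)
  node 20: 0 child(ren)
  node 44: 0 child(ren)
Matching nodes: [20, 44]
Count of leaf nodes: 2


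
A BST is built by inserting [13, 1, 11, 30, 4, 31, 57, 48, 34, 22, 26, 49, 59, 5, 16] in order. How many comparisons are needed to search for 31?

Search path for 31: 13 -> 30 -> 31
Found: True
Comparisons: 3


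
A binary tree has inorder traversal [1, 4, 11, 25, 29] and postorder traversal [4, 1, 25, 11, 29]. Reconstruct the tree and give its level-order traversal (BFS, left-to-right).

Inorder:   [1, 4, 11, 25, 29]
Postorder: [4, 1, 25, 11, 29]
Algorithm: postorder visits root last, so walk postorder right-to-left;
each value is the root of the current inorder slice — split it at that
value, recurse on the right subtree first, then the left.
Recursive splits:
  root=29; inorder splits into left=[1, 4, 11, 25], right=[]
  root=11; inorder splits into left=[1, 4], right=[25]
  root=25; inorder splits into left=[], right=[]
  root=1; inorder splits into left=[], right=[4]
  root=4; inorder splits into left=[], right=[]
Reconstructed level-order: [29, 11, 1, 25, 4]
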